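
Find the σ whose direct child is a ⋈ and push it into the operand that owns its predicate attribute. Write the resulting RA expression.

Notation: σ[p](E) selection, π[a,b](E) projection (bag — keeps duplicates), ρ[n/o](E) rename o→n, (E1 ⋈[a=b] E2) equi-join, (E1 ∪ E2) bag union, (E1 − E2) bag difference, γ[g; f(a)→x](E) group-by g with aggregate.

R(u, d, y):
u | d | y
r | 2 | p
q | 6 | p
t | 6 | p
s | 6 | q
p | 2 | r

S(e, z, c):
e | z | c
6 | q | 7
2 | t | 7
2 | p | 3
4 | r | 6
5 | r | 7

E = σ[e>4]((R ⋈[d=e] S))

σ filters on e, owned by the right side.
E' = (R ⋈[d=e] σ[e>4](S))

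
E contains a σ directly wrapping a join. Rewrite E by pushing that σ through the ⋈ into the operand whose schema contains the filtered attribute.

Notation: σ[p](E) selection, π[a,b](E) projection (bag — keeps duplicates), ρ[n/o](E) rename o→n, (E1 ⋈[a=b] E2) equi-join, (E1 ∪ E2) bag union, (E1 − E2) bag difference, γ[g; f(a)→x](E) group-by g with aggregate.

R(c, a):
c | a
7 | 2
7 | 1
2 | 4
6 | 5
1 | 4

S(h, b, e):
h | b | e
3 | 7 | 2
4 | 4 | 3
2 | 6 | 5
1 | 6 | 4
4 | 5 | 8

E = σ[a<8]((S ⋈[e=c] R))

σ filters on a, owned by the right side.
E' = (S ⋈[e=c] σ[a<8](R))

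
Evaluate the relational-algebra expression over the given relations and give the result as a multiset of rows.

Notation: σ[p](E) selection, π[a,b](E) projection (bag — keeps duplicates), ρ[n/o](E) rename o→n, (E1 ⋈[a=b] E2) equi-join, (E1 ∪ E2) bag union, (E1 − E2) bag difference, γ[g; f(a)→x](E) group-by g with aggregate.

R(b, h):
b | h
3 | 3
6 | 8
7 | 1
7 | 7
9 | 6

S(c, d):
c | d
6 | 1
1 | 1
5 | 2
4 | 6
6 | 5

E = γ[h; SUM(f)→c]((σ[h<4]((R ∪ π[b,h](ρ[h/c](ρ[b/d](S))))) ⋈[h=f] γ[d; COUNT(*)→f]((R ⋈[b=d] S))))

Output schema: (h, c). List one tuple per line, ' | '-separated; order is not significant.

Stepwise |·|:
  R → 5
  S → 5
  ρ[b/d](S) → 5
  ρ[h/c](ρ[b/d](S)) → 5
  π[b,h](ρ[h/c](ρ[b/d](S))) → 5
  (R ∪ π[b,h](ρ[h/c](ρ[b/d](S)))) → 10
  σ[h<4]((R ∪ π[b,h](ρ[h/c](ρ[b/d](S))))) → 3
  R → 5
  S → 5
  (R ⋈[b=d] S) → 1
  γ[d; COUNT(*)→f]((R ⋈[b=d] S)) → 1
  (σ[h<4]((R ∪ π[b,h](ρ[h/c](ρ[b/d](S))))) ⋈[h=f] γ[d; COUNT(*)→f]((R ⋈[b=d] S))) → 2
  γ[h; SUM(f)→c]((σ[h<4]((R ∪ π[b,h](ρ[h/c](ρ[b/d](S))))) ⋈[h=f] γ[d; COUNT(*)→f]((R ⋈[b=d] S)))) → 1

== RESULT ==
h | c
1 | 2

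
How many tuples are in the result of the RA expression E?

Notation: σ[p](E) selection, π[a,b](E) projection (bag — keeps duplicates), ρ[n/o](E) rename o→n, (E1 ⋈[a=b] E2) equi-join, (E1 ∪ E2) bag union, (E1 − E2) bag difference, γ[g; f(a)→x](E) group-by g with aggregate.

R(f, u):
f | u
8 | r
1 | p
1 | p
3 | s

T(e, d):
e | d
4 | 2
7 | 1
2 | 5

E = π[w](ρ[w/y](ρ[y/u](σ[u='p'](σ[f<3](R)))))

Stepwise |·|:
  R → 4
  σ[f<3](R) → 2
  σ[u='p'](σ[f<3](R)) → 2
  ρ[y/u](σ[u='p'](σ[f<3](R))) → 2
  ρ[w/y](ρ[y/u](σ[u='p'](σ[f<3](R)))) → 2
  π[w](ρ[w/y](ρ[y/u](σ[u='p'](σ[f<3](R))))) → 2

|E| = 2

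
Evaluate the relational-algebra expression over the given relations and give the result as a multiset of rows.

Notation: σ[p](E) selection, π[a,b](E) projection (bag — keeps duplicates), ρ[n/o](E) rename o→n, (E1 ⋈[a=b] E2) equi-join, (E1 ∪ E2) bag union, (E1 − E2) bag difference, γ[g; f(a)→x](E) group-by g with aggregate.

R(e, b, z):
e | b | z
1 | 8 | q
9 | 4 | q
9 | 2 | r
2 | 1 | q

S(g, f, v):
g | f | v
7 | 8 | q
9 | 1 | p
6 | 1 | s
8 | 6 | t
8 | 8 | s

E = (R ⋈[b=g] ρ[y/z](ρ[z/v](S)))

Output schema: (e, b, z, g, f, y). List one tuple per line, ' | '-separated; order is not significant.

Row counts bottom-up:
  R → 4
  S → 5
  ρ[z/v](S) → 5
  ρ[y/z](ρ[z/v](S)) → 5
  (R ⋈[b=g] ρ[y/z](ρ[z/v](S))) → 2

== RESULT ==
e | b | z | g | f | y
1 | 8 | q | 8 | 6 | t
1 | 8 | q | 8 | 8 | s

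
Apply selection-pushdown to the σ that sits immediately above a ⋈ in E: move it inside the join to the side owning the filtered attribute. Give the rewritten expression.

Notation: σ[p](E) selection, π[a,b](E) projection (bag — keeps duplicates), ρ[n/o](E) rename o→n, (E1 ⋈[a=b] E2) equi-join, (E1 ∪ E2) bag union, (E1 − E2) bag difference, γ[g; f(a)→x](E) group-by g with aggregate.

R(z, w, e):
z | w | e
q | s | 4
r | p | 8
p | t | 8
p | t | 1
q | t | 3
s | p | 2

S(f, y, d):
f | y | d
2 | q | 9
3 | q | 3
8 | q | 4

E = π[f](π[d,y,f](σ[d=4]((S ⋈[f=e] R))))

σ filters on d, owned by the left side.
E' = π[f](π[d,y,f]((σ[d=4](S) ⋈[f=e] R)))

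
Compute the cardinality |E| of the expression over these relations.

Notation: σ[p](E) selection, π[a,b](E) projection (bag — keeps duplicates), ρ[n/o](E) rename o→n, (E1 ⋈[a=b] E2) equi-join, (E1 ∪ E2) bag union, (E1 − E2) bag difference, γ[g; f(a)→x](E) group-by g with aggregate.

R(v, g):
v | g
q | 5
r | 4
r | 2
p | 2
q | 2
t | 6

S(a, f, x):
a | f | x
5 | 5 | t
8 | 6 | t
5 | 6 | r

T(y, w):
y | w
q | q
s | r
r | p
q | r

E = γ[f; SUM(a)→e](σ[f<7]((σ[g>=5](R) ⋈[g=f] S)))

Row counts bottom-up:
  R → 6
  σ[g>=5](R) → 2
  S → 3
  (σ[g>=5](R) ⋈[g=f] S) → 3
  σ[f<7]((σ[g>=5](R) ⋈[g=f] S)) → 3
  γ[f; SUM(a)→e](σ[f<7]((σ[g>=5](R) ⋈[g=f] S))) → 2

|E| = 2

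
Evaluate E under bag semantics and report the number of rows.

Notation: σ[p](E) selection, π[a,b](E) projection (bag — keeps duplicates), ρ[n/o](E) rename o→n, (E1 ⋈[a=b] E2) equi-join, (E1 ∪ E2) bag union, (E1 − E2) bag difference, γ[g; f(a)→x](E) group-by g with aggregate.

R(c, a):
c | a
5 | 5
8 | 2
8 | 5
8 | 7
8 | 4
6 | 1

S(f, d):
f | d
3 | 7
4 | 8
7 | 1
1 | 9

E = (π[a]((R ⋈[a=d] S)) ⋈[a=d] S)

Row counts bottom-up:
  R → 6
  S → 4
  (R ⋈[a=d] S) → 2
  π[a]((R ⋈[a=d] S)) → 2
  S → 4
  (π[a]((R ⋈[a=d] S)) ⋈[a=d] S) → 2

|E| = 2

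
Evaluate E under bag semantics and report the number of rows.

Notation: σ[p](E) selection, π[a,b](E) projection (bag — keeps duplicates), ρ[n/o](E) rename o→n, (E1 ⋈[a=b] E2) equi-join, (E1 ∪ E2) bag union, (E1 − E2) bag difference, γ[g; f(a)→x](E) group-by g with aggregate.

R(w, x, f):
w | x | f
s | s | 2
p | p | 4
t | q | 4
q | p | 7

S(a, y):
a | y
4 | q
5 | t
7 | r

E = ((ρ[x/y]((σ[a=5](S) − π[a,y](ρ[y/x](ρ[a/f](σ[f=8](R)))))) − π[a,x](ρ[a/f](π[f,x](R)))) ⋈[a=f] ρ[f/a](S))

Per-node cardinality:
  S → 3
  σ[a=5](S) → 1
  R → 4
  σ[f=8](R) → 0
  ρ[a/f](σ[f=8](R)) → 0
  ρ[y/x](ρ[a/f](σ[f=8](R))) → 0
  π[a,y](ρ[y/x](ρ[a/f](σ[f=8](R)))) → 0
  (σ[a=5](S) − π[a,y](ρ[y/x](ρ[a/f](σ[f=8](R))))) → 1
  ρ[x/y]((σ[a=5](S) − π[a,y](ρ[y/x](ρ[a/f](σ[f=8](R)))))) → 1
  R → 4
  π[f,x](R) → 4
  ρ[a/f](π[f,x](R)) → 4
  π[a,x](ρ[a/f](π[f,x](R))) → 4
  (ρ[x/y]((σ[a=5](S) − π[a,y](ρ[y/x](ρ[a/f](σ[f=8](R)))))) − π[a,x](ρ[a/f](π[f,x](R)))) → 1
  S → 3
  ρ[f/a](S) → 3
  ((ρ[x/y]((σ[a=5](S) − π[a,y](ρ[y/x](ρ[a/f](σ[f=8](R)))))) − π[a,x](ρ[a/f](π[f,x](R)))) ⋈[a=f] ρ[f/a](S)) → 1

|E| = 1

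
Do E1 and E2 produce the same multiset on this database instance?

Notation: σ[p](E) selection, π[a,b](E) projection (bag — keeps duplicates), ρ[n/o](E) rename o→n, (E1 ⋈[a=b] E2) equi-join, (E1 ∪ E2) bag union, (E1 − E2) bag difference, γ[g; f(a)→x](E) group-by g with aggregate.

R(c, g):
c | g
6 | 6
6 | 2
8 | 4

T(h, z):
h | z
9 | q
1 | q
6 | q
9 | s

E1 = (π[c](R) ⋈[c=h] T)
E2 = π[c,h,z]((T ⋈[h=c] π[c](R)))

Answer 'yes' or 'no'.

E1 subexpression sizes:
  R → 3
  π[c](R) → 3
  T → 4
  (π[c](R) ⋈[c=h] T) → 2
E2 subexpression sizes:
  T → 4
  R → 3
  π[c](R) → 3
  (T ⋈[h=c] π[c](R)) → 2
  π[c,h,z]((T ⋈[h=c] π[c](R))) → 2

E1 and E2 produce the same multiset:
c | h | z
6 | 6 | q
6 | 6 | q

yes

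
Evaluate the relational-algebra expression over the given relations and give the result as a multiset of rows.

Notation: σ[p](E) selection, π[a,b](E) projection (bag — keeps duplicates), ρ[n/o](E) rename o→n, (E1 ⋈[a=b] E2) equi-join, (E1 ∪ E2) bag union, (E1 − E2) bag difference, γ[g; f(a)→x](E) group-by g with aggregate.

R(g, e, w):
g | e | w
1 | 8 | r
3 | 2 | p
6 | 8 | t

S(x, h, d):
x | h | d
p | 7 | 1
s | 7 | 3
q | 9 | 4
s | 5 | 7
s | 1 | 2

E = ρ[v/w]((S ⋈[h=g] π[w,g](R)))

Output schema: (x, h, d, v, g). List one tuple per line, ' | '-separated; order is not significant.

Per-node cardinality:
  S → 5
  R → 3
  π[w,g](R) → 3
  (S ⋈[h=g] π[w,g](R)) → 1
  ρ[v/w]((S ⋈[h=g] π[w,g](R))) → 1

== RESULT ==
x | h | d | v | g
s | 1 | 2 | r | 1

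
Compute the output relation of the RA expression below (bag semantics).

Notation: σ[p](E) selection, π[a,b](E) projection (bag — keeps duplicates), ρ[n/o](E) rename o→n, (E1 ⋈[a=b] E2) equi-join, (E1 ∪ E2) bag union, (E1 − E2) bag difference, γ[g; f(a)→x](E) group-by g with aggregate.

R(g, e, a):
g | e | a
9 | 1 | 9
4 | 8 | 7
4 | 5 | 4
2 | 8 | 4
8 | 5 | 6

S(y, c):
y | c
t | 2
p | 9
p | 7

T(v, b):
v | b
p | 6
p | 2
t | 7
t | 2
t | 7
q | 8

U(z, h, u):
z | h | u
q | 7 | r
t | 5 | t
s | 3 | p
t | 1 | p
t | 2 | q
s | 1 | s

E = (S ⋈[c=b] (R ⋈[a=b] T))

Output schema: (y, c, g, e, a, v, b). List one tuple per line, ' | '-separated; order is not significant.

Subexpression sizes:
  S → 3
  R → 5
  T → 6
  (R ⋈[a=b] T) → 3
  (S ⋈[c=b] (R ⋈[a=b] T)) → 2

== RESULT ==
y | c | g | e | a | v | b
p | 7 | 4 | 8 | 7 | t | 7
p | 7 | 4 | 8 | 7 | t | 7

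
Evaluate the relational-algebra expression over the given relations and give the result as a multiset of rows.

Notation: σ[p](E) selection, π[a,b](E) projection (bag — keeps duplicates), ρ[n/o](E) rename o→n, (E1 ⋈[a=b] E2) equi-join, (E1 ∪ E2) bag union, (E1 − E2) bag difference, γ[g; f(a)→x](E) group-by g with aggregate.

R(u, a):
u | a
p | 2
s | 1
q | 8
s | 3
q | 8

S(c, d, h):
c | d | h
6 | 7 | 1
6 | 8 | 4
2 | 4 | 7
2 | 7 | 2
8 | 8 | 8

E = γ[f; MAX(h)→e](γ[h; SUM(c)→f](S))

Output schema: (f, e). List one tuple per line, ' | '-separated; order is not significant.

Subexpression sizes:
  S → 5
  γ[h; SUM(c)→f](S) → 5
  γ[f; MAX(h)→e](γ[h; SUM(c)→f](S)) → 3

== RESULT ==
f | e
2 | 7
6 | 4
8 | 8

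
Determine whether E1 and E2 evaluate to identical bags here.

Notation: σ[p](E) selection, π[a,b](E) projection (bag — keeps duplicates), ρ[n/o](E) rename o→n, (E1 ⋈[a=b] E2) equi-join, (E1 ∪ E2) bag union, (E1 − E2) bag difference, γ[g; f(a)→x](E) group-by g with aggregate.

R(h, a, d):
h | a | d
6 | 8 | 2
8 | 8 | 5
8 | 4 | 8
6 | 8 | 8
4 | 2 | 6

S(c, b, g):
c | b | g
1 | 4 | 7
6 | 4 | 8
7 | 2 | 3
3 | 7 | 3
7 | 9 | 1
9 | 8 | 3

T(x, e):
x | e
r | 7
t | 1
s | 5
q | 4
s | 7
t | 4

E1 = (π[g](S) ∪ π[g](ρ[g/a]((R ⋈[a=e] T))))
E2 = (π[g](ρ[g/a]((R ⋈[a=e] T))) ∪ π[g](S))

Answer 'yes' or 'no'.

E1 stepwise |·|:
  S → 6
  π[g](S) → 6
  R → 5
  T → 6
  (R ⋈[a=e] T) → 2
  ρ[g/a]((R ⋈[a=e] T)) → 2
  π[g](ρ[g/a]((R ⋈[a=e] T))) → 2
  (π[g](S) ∪ π[g](ρ[g/a]((R ⋈[a=e] T)))) → 8
E2 stepwise |·|:
  R → 5
  T → 6
  (R ⋈[a=e] T) → 2
  ρ[g/a]((R ⋈[a=e] T)) → 2
  π[g](ρ[g/a]((R ⋈[a=e] T))) → 2
  S → 6
  π[g](S) → 6
  (π[g](ρ[g/a]((R ⋈[a=e] T))) ∪ π[g](S)) → 8

E1 and E2 produce the same multiset:
g
1
3
3
3
4
4
7
8

yes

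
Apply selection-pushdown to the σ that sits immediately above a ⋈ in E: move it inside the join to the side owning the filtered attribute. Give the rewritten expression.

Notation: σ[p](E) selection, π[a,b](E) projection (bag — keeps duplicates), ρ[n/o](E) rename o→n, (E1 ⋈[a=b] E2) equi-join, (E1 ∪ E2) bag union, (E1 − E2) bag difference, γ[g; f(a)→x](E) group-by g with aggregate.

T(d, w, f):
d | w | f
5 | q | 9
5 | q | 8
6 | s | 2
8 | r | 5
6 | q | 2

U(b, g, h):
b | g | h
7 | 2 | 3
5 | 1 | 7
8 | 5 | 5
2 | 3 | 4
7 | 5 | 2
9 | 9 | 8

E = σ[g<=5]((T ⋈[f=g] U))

σ filters on g, owned by the right side.
E' = (T ⋈[f=g] σ[g<=5](U))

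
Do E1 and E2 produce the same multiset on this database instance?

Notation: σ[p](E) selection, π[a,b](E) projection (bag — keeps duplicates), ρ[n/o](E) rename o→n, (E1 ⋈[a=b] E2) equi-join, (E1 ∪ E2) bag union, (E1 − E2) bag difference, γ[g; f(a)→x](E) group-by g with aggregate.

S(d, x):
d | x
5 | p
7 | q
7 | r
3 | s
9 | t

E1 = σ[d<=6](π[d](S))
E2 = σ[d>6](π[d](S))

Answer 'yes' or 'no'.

E1 subexpression sizes:
  S → 5
  π[d](S) → 5
  σ[d<=6](π[d](S)) → 2
E2 subexpression sizes:
  S → 5
  π[d](S) → 5
  σ[d>6](π[d](S)) → 3

E1 result:
d
3
5
E2 result:
d
7
7
9
Witness: (7,) appears 0× in E1 but 2× in E2.

no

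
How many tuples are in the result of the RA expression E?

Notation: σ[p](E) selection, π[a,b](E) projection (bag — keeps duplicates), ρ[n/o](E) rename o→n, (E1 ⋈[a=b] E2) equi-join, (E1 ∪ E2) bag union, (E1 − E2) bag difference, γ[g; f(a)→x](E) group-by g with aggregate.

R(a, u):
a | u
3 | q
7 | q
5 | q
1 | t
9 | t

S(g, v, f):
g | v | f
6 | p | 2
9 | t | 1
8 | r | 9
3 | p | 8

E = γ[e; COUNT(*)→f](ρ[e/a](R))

Row counts bottom-up:
  R → 5
  ρ[e/a](R) → 5
  γ[e; COUNT(*)→f](ρ[e/a](R)) → 5

|E| = 5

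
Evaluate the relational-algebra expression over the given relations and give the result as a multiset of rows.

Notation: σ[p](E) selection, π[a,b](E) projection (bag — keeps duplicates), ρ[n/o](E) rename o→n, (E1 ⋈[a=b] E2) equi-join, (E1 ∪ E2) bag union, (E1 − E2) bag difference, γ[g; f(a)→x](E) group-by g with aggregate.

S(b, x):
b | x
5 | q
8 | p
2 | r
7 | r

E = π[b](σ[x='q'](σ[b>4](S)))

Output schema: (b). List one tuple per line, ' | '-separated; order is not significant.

Row counts bottom-up:
  S → 4
  σ[b>4](S) → 3
  σ[x='q'](σ[b>4](S)) → 1
  π[b](σ[x='q'](σ[b>4](S))) → 1

== RESULT ==
b
5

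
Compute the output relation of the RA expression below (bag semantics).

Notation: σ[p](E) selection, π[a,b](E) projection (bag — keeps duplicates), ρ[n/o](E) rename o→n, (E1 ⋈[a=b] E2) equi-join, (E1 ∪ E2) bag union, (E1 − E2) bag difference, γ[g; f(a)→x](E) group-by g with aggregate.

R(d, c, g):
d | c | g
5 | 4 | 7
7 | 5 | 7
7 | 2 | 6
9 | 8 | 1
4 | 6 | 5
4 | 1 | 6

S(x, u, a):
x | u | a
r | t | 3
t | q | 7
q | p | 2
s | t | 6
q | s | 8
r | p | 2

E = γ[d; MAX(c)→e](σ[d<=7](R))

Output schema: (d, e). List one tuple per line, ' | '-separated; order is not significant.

Stepwise |·|:
  R → 6
  σ[d<=7](R) → 5
  γ[d; MAX(c)→e](σ[d<=7](R)) → 3

== RESULT ==
d | e
4 | 6
5 | 4
7 | 5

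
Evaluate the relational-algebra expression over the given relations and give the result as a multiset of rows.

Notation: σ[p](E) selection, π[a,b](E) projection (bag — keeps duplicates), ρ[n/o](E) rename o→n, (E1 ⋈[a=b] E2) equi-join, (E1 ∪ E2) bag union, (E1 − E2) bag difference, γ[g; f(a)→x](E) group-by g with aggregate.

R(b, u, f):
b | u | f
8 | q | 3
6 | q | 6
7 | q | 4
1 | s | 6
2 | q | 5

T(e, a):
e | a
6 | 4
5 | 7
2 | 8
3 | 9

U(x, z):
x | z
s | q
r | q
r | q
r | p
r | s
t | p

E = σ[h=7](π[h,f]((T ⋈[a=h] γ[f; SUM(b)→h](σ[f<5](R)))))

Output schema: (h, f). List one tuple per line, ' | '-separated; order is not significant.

Subexpression sizes:
  T → 4
  R → 5
  σ[f<5](R) → 2
  γ[f; SUM(b)→h](σ[f<5](R)) → 2
  (T ⋈[a=h] γ[f; SUM(b)→h](σ[f<5](R))) → 2
  π[h,f]((T ⋈[a=h] γ[f; SUM(b)→h](σ[f<5](R)))) → 2
  σ[h=7](π[h,f]((T ⋈[a=h] γ[f; SUM(b)→h](σ[f<5](R))))) → 1

== RESULT ==
h | f
7 | 4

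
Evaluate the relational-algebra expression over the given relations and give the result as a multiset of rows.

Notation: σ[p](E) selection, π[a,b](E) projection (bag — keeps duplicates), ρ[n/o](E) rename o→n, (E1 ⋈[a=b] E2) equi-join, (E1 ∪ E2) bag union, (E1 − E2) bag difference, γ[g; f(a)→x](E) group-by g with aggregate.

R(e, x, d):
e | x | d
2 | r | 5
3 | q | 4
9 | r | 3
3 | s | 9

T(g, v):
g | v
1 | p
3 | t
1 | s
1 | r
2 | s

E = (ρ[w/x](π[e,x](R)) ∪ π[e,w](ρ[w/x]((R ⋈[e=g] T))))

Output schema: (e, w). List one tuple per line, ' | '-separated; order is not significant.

Subexpression sizes:
  R → 4
  π[e,x](R) → 4
  ρ[w/x](π[e,x](R)) → 4
  R → 4
  T → 5
  (R ⋈[e=g] T) → 3
  ρ[w/x]((R ⋈[e=g] T)) → 3
  π[e,w](ρ[w/x]((R ⋈[e=g] T))) → 3
  (ρ[w/x](π[e,x](R)) ∪ π[e,w](ρ[w/x]((R ⋈[e=g] T)))) → 7

== RESULT ==
e | w
2 | r
2 | r
3 | q
3 | q
3 | s
3 | s
9 | r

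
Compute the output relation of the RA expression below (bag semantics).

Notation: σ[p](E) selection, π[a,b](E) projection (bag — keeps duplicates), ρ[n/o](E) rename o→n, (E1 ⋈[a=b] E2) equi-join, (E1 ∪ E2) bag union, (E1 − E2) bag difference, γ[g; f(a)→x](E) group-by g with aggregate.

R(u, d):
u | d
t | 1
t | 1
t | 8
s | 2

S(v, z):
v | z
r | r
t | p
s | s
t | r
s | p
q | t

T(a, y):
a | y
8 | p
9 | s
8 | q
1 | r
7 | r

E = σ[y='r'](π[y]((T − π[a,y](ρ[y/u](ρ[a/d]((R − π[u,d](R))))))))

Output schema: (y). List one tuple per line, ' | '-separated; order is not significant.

Stepwise |·|:
  T → 5
  R → 4
  R → 4
  π[u,d](R) → 4
  (R − π[u,d](R)) → 0
  ρ[a/d]((R − π[u,d](R))) → 0
  ρ[y/u](ρ[a/d]((R − π[u,d](R)))) → 0
  π[a,y](ρ[y/u](ρ[a/d]((R − π[u,d](R))))) → 0
  (T − π[a,y](ρ[y/u](ρ[a/d]((R − π[u,d](R)))))) → 5
  π[y]((T − π[a,y](ρ[y/u](ρ[a/d]((R − π[u,d](R))))))) → 5
  σ[y='r'](π[y]((T − π[a,y](ρ[y/u](ρ[a/d]((R − π[u,d](R)))))))) → 2

== RESULT ==
y
r
r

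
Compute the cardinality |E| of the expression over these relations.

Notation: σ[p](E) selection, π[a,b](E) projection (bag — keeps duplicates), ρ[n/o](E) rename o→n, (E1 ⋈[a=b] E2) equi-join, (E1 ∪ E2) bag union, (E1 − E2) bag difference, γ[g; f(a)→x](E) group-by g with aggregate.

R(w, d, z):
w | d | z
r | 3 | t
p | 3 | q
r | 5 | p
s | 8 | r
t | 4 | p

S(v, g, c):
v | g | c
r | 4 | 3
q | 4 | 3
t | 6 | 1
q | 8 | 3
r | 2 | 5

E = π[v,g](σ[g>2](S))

Subexpression sizes:
  S → 5
  σ[g>2](S) → 4
  π[v,g](σ[g>2](S)) → 4

|E| = 4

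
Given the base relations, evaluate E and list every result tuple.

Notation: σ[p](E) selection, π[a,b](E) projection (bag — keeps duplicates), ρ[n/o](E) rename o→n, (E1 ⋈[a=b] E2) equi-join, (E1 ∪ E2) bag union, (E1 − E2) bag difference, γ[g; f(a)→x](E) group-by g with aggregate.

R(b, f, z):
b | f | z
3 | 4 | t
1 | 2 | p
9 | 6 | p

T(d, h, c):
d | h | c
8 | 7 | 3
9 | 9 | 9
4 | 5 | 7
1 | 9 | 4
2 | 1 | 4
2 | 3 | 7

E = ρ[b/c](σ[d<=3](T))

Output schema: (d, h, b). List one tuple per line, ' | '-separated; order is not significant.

Subexpression sizes:
  T → 6
  σ[d<=3](T) → 3
  ρ[b/c](σ[d<=3](T)) → 3

== RESULT ==
d | h | b
1 | 9 | 4
2 | 1 | 4
2 | 3 | 7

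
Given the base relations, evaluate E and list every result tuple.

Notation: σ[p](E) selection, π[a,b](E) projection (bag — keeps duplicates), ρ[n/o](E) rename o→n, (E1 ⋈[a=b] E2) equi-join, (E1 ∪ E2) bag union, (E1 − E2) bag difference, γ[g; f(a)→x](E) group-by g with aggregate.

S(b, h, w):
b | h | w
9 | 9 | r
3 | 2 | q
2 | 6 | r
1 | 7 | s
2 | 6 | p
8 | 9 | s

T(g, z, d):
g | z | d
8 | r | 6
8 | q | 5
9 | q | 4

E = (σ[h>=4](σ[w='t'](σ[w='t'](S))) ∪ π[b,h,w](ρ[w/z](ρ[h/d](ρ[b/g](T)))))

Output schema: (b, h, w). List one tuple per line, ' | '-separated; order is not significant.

Subexpression sizes:
  S → 6
  σ[w='t'](S) → 0
  σ[w='t'](σ[w='t'](S)) → 0
  σ[h>=4](σ[w='t'](σ[w='t'](S))) → 0
  T → 3
  ρ[b/g](T) → 3
  ρ[h/d](ρ[b/g](T)) → 3
  ρ[w/z](ρ[h/d](ρ[b/g](T))) → 3
  π[b,h,w](ρ[w/z](ρ[h/d](ρ[b/g](T)))) → 3
  (σ[h>=4](σ[w='t'](σ[w='t'](S))) ∪ π[b,h,w](ρ[w/z](ρ[h/d](ρ[b/g](T))))) → 3

== RESULT ==
b | h | w
8 | 5 | q
8 | 6 | r
9 | 4 | q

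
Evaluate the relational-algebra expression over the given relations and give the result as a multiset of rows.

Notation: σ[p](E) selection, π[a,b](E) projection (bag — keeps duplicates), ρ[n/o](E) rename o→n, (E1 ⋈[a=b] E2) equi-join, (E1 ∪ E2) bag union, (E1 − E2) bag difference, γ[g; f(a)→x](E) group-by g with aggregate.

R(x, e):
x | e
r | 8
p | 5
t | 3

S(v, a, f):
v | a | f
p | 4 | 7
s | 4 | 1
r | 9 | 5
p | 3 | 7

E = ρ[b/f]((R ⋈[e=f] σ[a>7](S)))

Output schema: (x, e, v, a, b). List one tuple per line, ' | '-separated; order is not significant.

Per-node cardinality:
  R → 3
  S → 4
  σ[a>7](S) → 1
  (R ⋈[e=f] σ[a>7](S)) → 1
  ρ[b/f]((R ⋈[e=f] σ[a>7](S))) → 1

== RESULT ==
x | e | v | a | b
p | 5 | r | 9 | 5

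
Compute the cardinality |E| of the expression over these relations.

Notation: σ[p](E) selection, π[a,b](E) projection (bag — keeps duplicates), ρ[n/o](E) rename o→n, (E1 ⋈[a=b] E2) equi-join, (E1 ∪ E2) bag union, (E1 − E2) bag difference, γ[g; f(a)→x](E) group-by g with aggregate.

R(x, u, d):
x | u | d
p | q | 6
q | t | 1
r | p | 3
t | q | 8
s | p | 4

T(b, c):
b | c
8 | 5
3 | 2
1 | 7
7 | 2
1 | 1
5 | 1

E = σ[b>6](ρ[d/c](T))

Stepwise |·|:
  T → 6
  ρ[d/c](T) → 6
  σ[b>6](ρ[d/c](T)) → 2

|E| = 2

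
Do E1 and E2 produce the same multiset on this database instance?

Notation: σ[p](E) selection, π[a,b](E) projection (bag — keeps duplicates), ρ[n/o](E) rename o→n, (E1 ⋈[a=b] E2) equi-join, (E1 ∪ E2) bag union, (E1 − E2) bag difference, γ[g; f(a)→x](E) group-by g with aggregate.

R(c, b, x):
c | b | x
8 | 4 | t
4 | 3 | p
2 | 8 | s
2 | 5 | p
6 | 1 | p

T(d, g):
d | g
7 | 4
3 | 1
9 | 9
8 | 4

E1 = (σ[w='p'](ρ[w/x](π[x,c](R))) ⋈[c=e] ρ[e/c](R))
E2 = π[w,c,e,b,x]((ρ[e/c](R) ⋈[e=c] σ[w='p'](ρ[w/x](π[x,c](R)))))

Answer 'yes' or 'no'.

E1 row counts bottom-up:
  R → 5
  π[x,c](R) → 5
  ρ[w/x](π[x,c](R)) → 5
  σ[w='p'](ρ[w/x](π[x,c](R))) → 3
  R → 5
  ρ[e/c](R) → 5
  (σ[w='p'](ρ[w/x](π[x,c](R))) ⋈[c=e] ρ[e/c](R)) → 4
E2 row counts bottom-up:
  R → 5
  ρ[e/c](R) → 5
  R → 5
  π[x,c](R) → 5
  ρ[w/x](π[x,c](R)) → 5
  σ[w='p'](ρ[w/x](π[x,c](R))) → 3
  (ρ[e/c](R) ⋈[e=c] σ[w='p'](ρ[w/x](π[x,c](R)))) → 4
  π[w,c,e,b,x]((ρ[e/c](R) ⋈[e=c] σ[w='p'](ρ[w/x](π[x,c](R))))) → 4

E1 and E2 produce the same multiset:
w | c | e | b | x
p | 2 | 2 | 5 | p
p | 2 | 2 | 8 | s
p | 4 | 4 | 3 | p
p | 6 | 6 | 1 | p

yes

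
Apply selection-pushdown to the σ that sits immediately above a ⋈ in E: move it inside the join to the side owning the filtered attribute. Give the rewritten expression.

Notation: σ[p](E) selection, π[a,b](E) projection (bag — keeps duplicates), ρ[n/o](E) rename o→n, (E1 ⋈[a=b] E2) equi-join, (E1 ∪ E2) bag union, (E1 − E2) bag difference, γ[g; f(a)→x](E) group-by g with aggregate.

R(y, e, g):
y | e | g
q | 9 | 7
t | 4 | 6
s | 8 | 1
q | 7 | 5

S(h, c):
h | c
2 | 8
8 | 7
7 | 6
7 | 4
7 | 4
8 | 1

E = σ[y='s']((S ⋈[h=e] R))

σ filters on y, owned by the right side.
E' = (S ⋈[h=e] σ[y='s'](R))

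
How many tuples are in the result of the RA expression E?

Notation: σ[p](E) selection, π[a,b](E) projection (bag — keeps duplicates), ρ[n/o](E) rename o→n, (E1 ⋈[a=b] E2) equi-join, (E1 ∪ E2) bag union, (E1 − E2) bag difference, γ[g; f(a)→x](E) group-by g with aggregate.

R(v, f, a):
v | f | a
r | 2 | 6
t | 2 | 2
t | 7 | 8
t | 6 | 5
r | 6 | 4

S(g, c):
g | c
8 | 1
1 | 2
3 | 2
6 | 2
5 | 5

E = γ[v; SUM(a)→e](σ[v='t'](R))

Per-node cardinality:
  R → 5
  σ[v='t'](R) → 3
  γ[v; SUM(a)→e](σ[v='t'](R)) → 1

|E| = 1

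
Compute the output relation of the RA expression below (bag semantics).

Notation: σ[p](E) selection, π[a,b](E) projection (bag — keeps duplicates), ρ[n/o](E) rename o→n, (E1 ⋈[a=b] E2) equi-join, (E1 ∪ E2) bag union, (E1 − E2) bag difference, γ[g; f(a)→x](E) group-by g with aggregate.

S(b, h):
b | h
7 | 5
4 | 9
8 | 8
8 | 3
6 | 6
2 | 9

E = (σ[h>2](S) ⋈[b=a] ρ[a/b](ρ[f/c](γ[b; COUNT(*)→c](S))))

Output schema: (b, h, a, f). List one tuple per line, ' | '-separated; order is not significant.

Row counts bottom-up:
  S → 6
  σ[h>2](S) → 6
  S → 6
  γ[b; COUNT(*)→c](S) → 5
  ρ[f/c](γ[b; COUNT(*)→c](S)) → 5
  ρ[a/b](ρ[f/c](γ[b; COUNT(*)→c](S))) → 5
  (σ[h>2](S) ⋈[b=a] ρ[a/b](ρ[f/c](γ[b; COUNT(*)→c](S)))) → 6

== RESULT ==
b | h | a | f
2 | 9 | 2 | 1
4 | 9 | 4 | 1
6 | 6 | 6 | 1
7 | 5 | 7 | 1
8 | 3 | 8 | 2
8 | 8 | 8 | 2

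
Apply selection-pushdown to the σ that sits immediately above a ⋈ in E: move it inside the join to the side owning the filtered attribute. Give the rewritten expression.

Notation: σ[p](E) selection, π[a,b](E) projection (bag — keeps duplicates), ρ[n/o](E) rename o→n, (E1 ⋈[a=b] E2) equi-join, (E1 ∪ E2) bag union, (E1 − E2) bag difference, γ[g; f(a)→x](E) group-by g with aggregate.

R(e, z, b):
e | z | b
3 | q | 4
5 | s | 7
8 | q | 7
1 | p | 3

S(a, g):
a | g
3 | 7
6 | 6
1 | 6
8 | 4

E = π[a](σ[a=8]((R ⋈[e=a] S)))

σ filters on a, owned by the right side.
E' = π[a]((R ⋈[e=a] σ[a=8](S)))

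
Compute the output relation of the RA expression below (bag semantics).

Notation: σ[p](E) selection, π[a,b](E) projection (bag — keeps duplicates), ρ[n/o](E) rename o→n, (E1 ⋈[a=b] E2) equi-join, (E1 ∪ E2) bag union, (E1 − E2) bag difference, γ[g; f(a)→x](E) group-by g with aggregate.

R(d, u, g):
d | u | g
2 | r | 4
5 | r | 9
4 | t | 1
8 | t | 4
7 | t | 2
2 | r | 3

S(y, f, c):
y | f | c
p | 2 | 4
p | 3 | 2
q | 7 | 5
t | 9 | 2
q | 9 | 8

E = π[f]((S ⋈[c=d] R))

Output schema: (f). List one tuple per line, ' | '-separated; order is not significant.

Stepwise |·|:
  S → 5
  R → 6
  (S ⋈[c=d] R) → 7
  π[f]((S ⋈[c=d] R)) → 7

== RESULT ==
f
2
3
3
7
9
9
9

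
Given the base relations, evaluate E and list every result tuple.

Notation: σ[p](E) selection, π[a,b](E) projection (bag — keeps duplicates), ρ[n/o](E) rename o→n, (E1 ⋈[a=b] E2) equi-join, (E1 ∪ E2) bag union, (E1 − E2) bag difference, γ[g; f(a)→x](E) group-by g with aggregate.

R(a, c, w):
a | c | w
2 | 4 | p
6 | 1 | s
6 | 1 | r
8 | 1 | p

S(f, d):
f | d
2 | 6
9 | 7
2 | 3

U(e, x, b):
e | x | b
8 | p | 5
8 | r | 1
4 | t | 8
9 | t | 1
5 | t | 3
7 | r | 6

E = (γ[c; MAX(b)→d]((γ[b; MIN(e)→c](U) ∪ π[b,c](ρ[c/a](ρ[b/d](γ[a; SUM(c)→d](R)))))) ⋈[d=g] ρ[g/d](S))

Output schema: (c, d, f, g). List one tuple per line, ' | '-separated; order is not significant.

Row counts bottom-up:
  U → 6
  γ[b; MIN(e)→c](U) → 5
  R → 4
  γ[a; SUM(c)→d](R) → 3
  ρ[b/d](γ[a; SUM(c)→d](R)) → 3
  ρ[c/a](ρ[b/d](γ[a; SUM(c)→d](R))) → 3
  π[b,c](ρ[c/a](ρ[b/d](γ[a; SUM(c)→d](R)))) → 3
  (γ[b; MIN(e)→c](U) ∪ π[b,c](ρ[c/a](ρ[b/d](γ[a; SUM(c)→d](R))))) → 8
  γ[c; MAX(b)→d]((γ[b; MIN(e)→c](U) ∪ π[b,c](ρ[c/a](ρ[b/d](γ[a; SUM(c)→d](R)))))) → 6
  S → 3
  ρ[g/d](S) → 3
  (γ[c; MAX(b)→d]((γ[b; MIN(e)→c](U) ∪ π[b,c](ρ[c/a](ρ[b/d](γ[a; SUM(c)→d](R)))))) ⋈[d=g] ρ[g/d](S)) → 2

== RESULT ==
c | d | f | g
5 | 3 | 2 | 3
7 | 6 | 2 | 6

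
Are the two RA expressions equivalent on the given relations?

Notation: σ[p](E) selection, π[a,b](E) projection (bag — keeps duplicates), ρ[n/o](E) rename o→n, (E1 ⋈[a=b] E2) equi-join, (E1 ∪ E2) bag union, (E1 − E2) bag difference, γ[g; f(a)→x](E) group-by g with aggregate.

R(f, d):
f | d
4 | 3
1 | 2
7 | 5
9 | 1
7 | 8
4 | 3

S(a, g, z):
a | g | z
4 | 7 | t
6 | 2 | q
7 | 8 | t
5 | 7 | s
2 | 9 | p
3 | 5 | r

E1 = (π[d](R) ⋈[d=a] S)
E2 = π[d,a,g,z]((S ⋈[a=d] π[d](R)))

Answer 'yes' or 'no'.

E1 row counts bottom-up:
  R → 6
  π[d](R) → 6
  S → 6
  (π[d](R) ⋈[d=a] S) → 4
E2 row counts bottom-up:
  S → 6
  R → 6
  π[d](R) → 6
  (S ⋈[a=d] π[d](R)) → 4
  π[d,a,g,z]((S ⋈[a=d] π[d](R))) → 4

E1 and E2 produce the same multiset:
d | a | g | z
2 | 2 | 9 | p
3 | 3 | 5 | r
3 | 3 | 5 | r
5 | 5 | 7 | s

yes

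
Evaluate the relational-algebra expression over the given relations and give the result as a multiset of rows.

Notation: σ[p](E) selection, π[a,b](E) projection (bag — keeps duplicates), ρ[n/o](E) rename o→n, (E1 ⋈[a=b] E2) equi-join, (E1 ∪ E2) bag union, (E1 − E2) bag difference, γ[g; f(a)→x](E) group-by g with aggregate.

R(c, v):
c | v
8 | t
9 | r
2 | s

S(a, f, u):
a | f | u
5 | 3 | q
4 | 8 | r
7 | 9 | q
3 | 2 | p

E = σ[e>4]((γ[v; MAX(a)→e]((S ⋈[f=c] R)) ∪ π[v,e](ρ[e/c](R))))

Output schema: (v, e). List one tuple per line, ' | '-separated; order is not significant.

Subexpression sizes:
  S → 4
  R → 3
  (S ⋈[f=c] R) → 3
  γ[v; MAX(a)→e]((S ⋈[f=c] R)) → 3
  R → 3
  ρ[e/c](R) → 3
  π[v,e](ρ[e/c](R)) → 3
  (γ[v; MAX(a)→e]((S ⋈[f=c] R)) ∪ π[v,e](ρ[e/c](R))) → 6
  σ[e>4]((γ[v; MAX(a)→e]((S ⋈[f=c] R)) ∪ π[v,e](ρ[e/c](R)))) → 3

== RESULT ==
v | e
r | 7
r | 9
t | 8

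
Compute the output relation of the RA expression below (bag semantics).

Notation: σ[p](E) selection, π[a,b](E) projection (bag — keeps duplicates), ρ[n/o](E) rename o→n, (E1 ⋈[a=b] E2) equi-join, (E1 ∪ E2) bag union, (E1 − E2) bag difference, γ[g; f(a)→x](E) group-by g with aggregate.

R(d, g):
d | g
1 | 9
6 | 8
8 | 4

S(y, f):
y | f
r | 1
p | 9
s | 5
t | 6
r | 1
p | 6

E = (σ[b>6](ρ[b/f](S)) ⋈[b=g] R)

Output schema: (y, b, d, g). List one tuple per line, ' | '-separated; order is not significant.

Stepwise |·|:
  S → 6
  ρ[b/f](S) → 6
  σ[b>6](ρ[b/f](S)) → 1
  R → 3
  (σ[b>6](ρ[b/f](S)) ⋈[b=g] R) → 1

== RESULT ==
y | b | d | g
p | 9 | 1 | 9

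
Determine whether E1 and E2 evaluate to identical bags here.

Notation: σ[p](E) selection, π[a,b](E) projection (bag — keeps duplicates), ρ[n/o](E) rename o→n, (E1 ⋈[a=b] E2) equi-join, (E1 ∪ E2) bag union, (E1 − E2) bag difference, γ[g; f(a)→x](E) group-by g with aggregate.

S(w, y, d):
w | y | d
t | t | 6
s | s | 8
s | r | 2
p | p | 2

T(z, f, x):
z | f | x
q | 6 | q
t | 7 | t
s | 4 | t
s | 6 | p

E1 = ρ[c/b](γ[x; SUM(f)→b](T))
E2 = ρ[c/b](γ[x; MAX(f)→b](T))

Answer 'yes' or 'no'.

E1 per-node cardinality:
  T → 4
  γ[x; SUM(f)→b](T) → 3
  ρ[c/b](γ[x; SUM(f)→b](T)) → 3
E2 per-node cardinality:
  T → 4
  γ[x; MAX(f)→b](T) → 3
  ρ[c/b](γ[x; MAX(f)→b](T)) → 3

E1 result:
x | c
p | 6
q | 6
t | 11
E2 result:
x | c
p | 6
q | 6
t | 7
Witness: ('t', 11) appears 1× in E1 but 0× in E2.

no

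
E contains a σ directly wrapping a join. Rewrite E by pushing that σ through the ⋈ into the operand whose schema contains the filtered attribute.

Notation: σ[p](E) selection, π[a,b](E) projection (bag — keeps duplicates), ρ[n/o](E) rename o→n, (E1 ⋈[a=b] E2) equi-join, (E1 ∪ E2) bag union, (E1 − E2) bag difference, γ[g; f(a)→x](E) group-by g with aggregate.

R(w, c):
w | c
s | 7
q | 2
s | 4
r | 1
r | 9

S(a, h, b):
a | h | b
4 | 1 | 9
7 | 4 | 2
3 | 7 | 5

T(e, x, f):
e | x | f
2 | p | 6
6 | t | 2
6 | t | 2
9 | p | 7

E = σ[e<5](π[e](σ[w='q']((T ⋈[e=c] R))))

σ filters on w, owned by the right side.
E' = σ[e<5](π[e]((T ⋈[e=c] σ[w='q'](R))))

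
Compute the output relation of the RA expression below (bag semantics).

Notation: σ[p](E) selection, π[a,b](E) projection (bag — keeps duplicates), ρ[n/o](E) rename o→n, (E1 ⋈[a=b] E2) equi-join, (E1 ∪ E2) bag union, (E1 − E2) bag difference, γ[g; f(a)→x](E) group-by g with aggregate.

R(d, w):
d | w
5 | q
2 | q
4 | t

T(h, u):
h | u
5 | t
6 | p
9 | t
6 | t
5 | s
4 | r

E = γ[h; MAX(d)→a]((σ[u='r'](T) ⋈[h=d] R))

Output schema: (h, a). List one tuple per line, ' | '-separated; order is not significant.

Row counts bottom-up:
  T → 6
  σ[u='r'](T) → 1
  R → 3
  (σ[u='r'](T) ⋈[h=d] R) → 1
  γ[h; MAX(d)→a]((σ[u='r'](T) ⋈[h=d] R)) → 1

== RESULT ==
h | a
4 | 4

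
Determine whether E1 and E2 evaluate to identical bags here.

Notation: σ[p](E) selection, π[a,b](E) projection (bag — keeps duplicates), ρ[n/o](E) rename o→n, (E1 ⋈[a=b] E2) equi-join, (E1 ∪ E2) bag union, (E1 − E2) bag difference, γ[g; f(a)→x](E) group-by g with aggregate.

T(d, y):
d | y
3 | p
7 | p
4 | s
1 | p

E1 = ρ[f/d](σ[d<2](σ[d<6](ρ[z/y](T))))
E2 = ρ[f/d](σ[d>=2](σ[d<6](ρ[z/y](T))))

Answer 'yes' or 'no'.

E1 stepwise |·|:
  T → 4
  ρ[z/y](T) → 4
  σ[d<6](ρ[z/y](T)) → 3
  σ[d<2](σ[d<6](ρ[z/y](T))) → 1
  ρ[f/d](σ[d<2](σ[d<6](ρ[z/y](T)))) → 1
E2 stepwise |·|:
  T → 4
  ρ[z/y](T) → 4
  σ[d<6](ρ[z/y](T)) → 3
  σ[d>=2](σ[d<6](ρ[z/y](T))) → 2
  ρ[f/d](σ[d>=2](σ[d<6](ρ[z/y](T)))) → 2

E1 result:
f | z
1 | p
E2 result:
f | z
3 | p
4 | s
Witness: (3, 'p') appears 0× in E1 but 1× in E2.

no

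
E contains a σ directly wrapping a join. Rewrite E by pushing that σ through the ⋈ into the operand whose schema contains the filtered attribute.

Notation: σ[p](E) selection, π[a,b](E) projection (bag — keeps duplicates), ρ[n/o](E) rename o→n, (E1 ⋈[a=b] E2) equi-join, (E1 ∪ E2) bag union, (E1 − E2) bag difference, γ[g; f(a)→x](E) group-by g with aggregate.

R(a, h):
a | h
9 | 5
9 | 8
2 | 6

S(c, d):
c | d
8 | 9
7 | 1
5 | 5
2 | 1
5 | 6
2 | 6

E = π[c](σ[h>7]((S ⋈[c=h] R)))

σ filters on h, owned by the right side.
E' = π[c]((S ⋈[c=h] σ[h>7](R)))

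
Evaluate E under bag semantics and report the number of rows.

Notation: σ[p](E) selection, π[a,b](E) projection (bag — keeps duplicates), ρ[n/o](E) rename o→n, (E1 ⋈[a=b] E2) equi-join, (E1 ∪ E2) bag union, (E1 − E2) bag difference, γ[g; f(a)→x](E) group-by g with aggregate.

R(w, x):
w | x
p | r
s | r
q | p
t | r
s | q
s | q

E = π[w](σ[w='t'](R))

Stepwise |·|:
  R → 6
  σ[w='t'](R) → 1
  π[w](σ[w='t'](R)) → 1

|E| = 1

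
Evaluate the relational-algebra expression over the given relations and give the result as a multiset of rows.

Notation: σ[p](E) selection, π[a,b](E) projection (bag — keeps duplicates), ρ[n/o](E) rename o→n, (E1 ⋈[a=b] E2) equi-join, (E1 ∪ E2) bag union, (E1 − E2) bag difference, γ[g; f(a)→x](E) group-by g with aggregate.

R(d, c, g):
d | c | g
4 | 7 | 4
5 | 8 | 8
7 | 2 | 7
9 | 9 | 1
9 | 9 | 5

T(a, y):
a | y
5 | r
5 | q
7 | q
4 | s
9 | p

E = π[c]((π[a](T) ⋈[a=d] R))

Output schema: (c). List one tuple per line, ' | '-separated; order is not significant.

Row counts bottom-up:
  T → 5
  π[a](T) → 5
  R → 5
  (π[a](T) ⋈[a=d] R) → 6
  π[c]((π[a](T) ⋈[a=d] R)) → 6

== RESULT ==
c
2
7
8
8
9
9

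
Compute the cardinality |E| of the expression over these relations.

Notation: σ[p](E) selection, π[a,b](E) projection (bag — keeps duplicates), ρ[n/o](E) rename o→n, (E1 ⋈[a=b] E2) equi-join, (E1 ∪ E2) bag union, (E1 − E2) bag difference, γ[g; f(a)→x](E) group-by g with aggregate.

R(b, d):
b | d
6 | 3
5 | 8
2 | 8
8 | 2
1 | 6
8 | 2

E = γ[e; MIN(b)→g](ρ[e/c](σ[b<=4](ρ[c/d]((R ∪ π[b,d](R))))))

Row counts bottom-up:
  R → 6
  R → 6
  π[b,d](R) → 6
  (R ∪ π[b,d](R)) → 12
  ρ[c/d]((R ∪ π[b,d](R))) → 12
  σ[b<=4](ρ[c/d]((R ∪ π[b,d](R)))) → 4
  ρ[e/c](σ[b<=4](ρ[c/d]((R ∪ π[b,d](R))))) → 4
  γ[e; MIN(b)→g](ρ[e/c](σ[b<=4](ρ[c/d]((R ∪ π[b,d](R)))))) → 2

|E| = 2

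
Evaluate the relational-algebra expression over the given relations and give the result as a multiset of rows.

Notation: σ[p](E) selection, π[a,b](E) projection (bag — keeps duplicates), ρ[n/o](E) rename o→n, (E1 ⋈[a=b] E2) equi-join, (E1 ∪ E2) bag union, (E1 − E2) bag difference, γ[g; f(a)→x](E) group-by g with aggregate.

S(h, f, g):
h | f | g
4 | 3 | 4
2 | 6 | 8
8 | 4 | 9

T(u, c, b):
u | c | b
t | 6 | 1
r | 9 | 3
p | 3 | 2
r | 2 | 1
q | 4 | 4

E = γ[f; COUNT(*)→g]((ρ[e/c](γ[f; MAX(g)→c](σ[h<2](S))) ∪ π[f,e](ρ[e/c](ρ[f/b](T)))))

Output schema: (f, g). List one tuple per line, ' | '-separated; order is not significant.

Row counts bottom-up:
  S → 3
  σ[h<2](S) → 0
  γ[f; MAX(g)→c](σ[h<2](S)) → 0
  ρ[e/c](γ[f; MAX(g)→c](σ[h<2](S))) → 0
  T → 5
  ρ[f/b](T) → 5
  ρ[e/c](ρ[f/b](T)) → 5
  π[f,e](ρ[e/c](ρ[f/b](T))) → 5
  (ρ[e/c](γ[f; MAX(g)→c](σ[h<2](S))) ∪ π[f,e](ρ[e/c](ρ[f/b](T)))) → 5
  γ[f; COUNT(*)→g]((ρ[e/c](γ[f; MAX(g)→c](σ[h<2](S))) ∪ π[f,e](ρ[e/c](ρ[f/b](T))))) → 4

== RESULT ==
f | g
1 | 2
2 | 1
3 | 1
4 | 1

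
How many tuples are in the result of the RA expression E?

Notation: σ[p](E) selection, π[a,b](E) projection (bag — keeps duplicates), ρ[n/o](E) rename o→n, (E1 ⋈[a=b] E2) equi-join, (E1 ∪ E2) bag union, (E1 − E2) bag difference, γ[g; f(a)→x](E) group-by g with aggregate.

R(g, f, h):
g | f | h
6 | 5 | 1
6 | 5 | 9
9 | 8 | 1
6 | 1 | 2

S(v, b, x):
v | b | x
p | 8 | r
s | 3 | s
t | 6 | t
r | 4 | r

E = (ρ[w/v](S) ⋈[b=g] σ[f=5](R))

Per-node cardinality:
  S → 4
  ρ[w/v](S) → 4
  R → 4
  σ[f=5](R) → 2
  (ρ[w/v](S) ⋈[b=g] σ[f=5](R)) → 2

|E| = 2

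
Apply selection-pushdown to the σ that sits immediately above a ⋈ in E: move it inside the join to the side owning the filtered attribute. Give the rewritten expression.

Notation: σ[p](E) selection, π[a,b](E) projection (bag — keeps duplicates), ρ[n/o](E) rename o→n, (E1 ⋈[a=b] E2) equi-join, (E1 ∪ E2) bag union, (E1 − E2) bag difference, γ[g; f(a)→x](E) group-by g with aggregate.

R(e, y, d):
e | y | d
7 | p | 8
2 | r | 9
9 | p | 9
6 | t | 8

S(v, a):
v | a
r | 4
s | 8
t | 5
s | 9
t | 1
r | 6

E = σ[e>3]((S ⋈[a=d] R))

σ filters on e, owned by the right side.
E' = (S ⋈[a=d] σ[e>3](R))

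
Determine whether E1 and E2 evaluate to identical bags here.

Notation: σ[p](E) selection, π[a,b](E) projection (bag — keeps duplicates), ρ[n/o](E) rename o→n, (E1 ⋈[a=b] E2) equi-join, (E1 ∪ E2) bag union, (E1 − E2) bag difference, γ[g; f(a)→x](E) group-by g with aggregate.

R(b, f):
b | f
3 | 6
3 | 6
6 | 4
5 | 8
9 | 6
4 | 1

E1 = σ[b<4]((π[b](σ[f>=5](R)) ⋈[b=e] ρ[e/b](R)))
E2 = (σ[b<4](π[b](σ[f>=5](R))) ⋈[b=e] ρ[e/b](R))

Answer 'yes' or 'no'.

E1 subexpression sizes:
  R → 6
  σ[f>=5](R) → 4
  π[b](σ[f>=5](R)) → 4
  R → 6
  ρ[e/b](R) → 6
  (π[b](σ[f>=5](R)) ⋈[b=e] ρ[e/b](R)) → 6
  σ[b<4]((π[b](σ[f>=5](R)) ⋈[b=e] ρ[e/b](R))) → 4
E2 subexpression sizes:
  R → 6
  σ[f>=5](R) → 4
  π[b](σ[f>=5](R)) → 4
  σ[b<4](π[b](σ[f>=5](R))) → 2
  R → 6
  ρ[e/b](R) → 6
  (σ[b<4](π[b](σ[f>=5](R))) ⋈[b=e] ρ[e/b](R)) → 4

E1 and E2 produce the same multiset:
b | e | f
3 | 3 | 6
3 | 3 | 6
3 | 3 | 6
3 | 3 | 6

yes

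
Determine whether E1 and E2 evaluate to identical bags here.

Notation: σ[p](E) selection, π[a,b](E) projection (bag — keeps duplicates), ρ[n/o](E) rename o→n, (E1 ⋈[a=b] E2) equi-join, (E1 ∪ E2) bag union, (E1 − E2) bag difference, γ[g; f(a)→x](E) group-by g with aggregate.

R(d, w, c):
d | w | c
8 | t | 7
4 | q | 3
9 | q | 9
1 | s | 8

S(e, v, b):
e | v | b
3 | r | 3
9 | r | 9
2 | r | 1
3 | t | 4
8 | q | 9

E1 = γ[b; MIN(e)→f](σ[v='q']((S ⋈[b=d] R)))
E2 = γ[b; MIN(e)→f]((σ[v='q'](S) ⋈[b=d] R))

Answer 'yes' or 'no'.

E1 subexpression sizes:
  S → 5
  R → 4
  (S ⋈[b=d] R) → 4
  σ[v='q']((S ⋈[b=d] R)) → 1
  γ[b; MIN(e)→f](σ[v='q']((S ⋈[b=d] R))) → 1
E2 subexpression sizes:
  S → 5
  σ[v='q'](S) → 1
  R → 4
  (σ[v='q'](S) ⋈[b=d] R) → 1
  γ[b; MIN(e)→f]((σ[v='q'](S) ⋈[b=d] R)) → 1

E1 and E2 produce the same multiset:
b | f
9 | 8

yes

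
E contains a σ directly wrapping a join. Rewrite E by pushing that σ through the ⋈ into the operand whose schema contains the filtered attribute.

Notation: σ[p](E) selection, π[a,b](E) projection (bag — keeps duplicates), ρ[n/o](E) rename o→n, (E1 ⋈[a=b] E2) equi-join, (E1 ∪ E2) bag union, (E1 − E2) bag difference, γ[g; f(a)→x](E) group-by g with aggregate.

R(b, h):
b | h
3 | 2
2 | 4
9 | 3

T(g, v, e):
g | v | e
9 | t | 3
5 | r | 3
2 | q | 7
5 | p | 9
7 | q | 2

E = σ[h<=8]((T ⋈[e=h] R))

σ filters on h, owned by the right side.
E' = (T ⋈[e=h] σ[h<=8](R))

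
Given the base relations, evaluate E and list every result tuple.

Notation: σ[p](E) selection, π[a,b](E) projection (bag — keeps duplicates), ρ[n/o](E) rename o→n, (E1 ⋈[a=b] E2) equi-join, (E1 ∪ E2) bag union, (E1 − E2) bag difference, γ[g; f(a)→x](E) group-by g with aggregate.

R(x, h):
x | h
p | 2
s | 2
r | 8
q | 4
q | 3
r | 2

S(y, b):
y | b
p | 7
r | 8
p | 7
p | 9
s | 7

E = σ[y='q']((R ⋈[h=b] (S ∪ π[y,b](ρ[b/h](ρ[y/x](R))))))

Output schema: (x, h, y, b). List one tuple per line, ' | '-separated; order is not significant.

Subexpression sizes:
  R → 6
  S → 5
  R → 6
  ρ[y/x](R) → 6
  ρ[b/h](ρ[y/x](R)) → 6
  π[y,b](ρ[b/h](ρ[y/x](R))) → 6
  (S ∪ π[y,b](ρ[b/h](ρ[y/x](R)))) → 11
  (R ⋈[h=b] (S ∪ π[y,b](ρ[b/h](ρ[y/x](R))))) → 13
  σ[y='q']((R ⋈[h=b] (S ∪ π[y,b](ρ[b/h](ρ[y/x](R)))))) → 2

== RESULT ==
x | h | y | b
q | 3 | q | 3
q | 4 | q | 4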